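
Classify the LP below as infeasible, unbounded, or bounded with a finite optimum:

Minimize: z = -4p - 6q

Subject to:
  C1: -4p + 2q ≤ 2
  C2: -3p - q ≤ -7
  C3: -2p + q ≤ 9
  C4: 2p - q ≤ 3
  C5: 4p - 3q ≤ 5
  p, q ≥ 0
Feasible point: (2, 1) satisfies every constraint, so the LP is feasible.
Direction d = (1, 2): for each constraint row a, a·d ≤ 0 —
  (-4)(1) + (2)(2) = 0 ≤ 0
  (-3)(1) + (-1)(2) = -5 ≤ 0
  (-2)(1) + (1)(2) = 0 ≤ 0
  (2)(1) + (-1)(2) = 0 ≤ 0
  (4)(1) + (-3)(2) = -2 ≤ 0
and d ≥ 0, so (2, 1) + t·d stays feasible for every t ≥ 0. Along this ray z = -4p - 6q changes by -16 per unit t, so z → −∞.

Unbounded: there is a feasible ray along which z → −∞.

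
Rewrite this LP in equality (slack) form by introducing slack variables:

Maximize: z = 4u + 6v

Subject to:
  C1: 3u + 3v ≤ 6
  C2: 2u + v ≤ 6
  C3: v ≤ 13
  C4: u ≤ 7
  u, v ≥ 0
max z = 4u + 6v

s.t.
  3u + 3v + s1 = 6
  2u + v + s2 = 6
  v + s3 = 13
  u + s4 = 7
  u, v, s1, s2, s3, s4 ≥ 0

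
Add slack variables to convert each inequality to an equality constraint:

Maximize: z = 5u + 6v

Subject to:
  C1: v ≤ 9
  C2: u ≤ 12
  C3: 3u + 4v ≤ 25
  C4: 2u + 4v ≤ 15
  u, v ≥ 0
max z = 5u + 6v

s.t.
  v + s1 = 9
  u + s2 = 12
  3u + 4v + s3 = 25
  2u + 4v + s4 = 15
  u, v, s1, s2, s3, s4 ≥ 0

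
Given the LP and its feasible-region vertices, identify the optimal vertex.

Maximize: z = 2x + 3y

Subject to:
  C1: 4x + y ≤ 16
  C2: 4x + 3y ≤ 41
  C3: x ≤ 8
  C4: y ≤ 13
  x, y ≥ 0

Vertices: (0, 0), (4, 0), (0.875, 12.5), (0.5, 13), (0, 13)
Evaluating z = 2x + 3y at each vertex:
  (0, 0): z = 0
  (4, 0): z = 8
  (0.875, 12.5): z = 39.25
  (0.5, 13): z = 40
  (0, 13): z = 39

The largest value is z = 40, attained at (0.5, 13).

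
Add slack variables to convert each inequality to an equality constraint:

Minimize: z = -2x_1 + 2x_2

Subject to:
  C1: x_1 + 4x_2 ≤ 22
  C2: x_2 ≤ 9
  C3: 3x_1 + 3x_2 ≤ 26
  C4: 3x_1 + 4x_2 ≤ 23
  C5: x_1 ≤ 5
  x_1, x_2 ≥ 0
min z = -2x_1 + 2x_2

s.t.
  x_1 + 4x_2 + s1 = 22
  x_2 + s2 = 9
  3x_1 + 3x_2 + s3 = 26
  3x_1 + 4x_2 + s4 = 23
  x_1 + s5 = 5
  x_1, x_2, s1, s2, s3, s4, s5 ≥ 0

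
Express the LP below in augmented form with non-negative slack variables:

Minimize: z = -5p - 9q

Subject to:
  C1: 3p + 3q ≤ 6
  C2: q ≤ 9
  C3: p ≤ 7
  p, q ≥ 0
min z = -5p - 9q

s.t.
  3p + 3q + s1 = 6
  q + s2 = 9
  p + s3 = 7
  p, q, s1, s2, s3 ≥ 0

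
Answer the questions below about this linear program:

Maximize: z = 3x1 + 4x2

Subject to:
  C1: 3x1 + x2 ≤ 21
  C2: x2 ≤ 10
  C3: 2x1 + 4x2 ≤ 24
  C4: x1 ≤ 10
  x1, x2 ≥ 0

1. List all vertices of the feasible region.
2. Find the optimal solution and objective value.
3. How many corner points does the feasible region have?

1. (0, 0), (7, 0), (6, 3), (0, 6)
2. x1 = 6, x2 = 3, z = 30
3. 4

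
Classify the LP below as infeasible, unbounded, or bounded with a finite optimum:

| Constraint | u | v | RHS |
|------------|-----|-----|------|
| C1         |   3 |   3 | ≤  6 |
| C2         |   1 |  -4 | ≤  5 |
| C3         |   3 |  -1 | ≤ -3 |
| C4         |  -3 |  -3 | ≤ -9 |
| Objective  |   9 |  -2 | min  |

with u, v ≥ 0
C1 requires 3u + 3v ≤ 6, while C4 (-3u - 3v ≤ -9) is equivalent to 3u + 3v ≥ 9. Together they would need 9 ≤ 3u + 3v ≤ 6, which is impossible since 9 > 6. No point satisfies all constraints.

Infeasible — the constraint set is empty.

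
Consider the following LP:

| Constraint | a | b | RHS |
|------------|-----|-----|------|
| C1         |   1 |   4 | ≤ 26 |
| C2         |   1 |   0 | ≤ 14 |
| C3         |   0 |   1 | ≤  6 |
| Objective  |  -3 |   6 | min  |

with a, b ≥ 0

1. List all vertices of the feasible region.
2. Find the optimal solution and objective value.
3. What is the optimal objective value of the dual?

1. (0, 0), (14, 0), (14, 3), (2, 6), (0, 6)
2. a = 14, b = 0, z = -42
3. -42 (by strong duality, equal to the primal optimum)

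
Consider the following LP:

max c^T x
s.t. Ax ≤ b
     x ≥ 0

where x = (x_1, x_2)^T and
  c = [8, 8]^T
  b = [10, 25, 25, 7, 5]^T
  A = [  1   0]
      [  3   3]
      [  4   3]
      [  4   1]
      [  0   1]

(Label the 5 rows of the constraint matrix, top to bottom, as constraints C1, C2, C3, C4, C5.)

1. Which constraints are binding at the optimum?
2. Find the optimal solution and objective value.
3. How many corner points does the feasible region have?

1. C4, C5
2. x_1 = 0.5, x_2 = 5, z = 44
3. 4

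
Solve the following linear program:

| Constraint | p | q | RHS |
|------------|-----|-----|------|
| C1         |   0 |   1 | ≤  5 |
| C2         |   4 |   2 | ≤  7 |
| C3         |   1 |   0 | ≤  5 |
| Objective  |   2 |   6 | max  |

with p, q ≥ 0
Each vertex is the intersection of two constraint boundaries that also satisfies all remaining constraints:
  p = 0 and q = 0 → (0, 0)
  4p + 2q = 7 and q = 0 → (1.75, 0)
  4p + 2q = 7 and p = 0 → (0, 3.5)

Evaluating z = 2p + 6q at each vertex:
  (0, 0): z = 0
  (1.75, 0): z = 3.5
  (0, 3.5): z = 21

The maximum is at (0, 3.5) with z = 21.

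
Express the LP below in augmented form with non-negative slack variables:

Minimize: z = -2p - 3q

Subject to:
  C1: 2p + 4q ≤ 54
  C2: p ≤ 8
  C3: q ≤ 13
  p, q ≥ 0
min z = -2p - 3q

s.t.
  2p + 4q + s1 = 54
  p + s2 = 8
  q + s3 = 13
  p, q, s1, s2, s3 ≥ 0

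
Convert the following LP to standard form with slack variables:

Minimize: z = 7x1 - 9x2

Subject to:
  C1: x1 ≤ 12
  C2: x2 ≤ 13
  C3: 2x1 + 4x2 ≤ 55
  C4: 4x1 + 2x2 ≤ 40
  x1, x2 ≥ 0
min z = 7x1 - 9x2

s.t.
  x1 + s1 = 12
  x2 + s2 = 13
  2x1 + 4x2 + s3 = 55
  4x1 + 2x2 + s4 = 40
  x1, x2, s1, s2, s3, s4 ≥ 0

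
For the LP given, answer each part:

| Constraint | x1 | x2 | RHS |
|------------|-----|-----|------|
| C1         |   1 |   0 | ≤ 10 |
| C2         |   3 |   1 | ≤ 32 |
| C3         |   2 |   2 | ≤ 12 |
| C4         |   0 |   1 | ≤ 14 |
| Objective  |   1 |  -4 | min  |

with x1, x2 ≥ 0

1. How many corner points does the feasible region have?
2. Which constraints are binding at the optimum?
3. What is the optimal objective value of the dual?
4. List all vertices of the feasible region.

1. 3
2. C3, x1 ≥ 0
3. -24 (by strong duality, equal to the primal optimum)
4. (0, 0), (6, 0), (0, 6)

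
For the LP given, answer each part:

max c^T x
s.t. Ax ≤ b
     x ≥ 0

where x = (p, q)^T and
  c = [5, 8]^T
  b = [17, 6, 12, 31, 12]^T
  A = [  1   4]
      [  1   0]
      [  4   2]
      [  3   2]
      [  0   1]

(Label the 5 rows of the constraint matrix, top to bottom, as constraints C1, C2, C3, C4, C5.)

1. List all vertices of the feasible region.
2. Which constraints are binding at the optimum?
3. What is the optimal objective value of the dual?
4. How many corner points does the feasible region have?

1. (0, 0), (3, 0), (1, 4), (0, 4.25)
2. C1, C3
3. 37 (by strong duality, equal to the primal optimum)
4. 4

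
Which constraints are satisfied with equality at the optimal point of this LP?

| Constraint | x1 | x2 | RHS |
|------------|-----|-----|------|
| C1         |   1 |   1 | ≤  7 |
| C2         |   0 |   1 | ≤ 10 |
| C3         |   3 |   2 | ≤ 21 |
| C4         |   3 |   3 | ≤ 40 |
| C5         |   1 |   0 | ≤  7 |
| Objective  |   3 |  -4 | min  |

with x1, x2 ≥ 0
Optimal: x1 = 0, x2 = 7
Binding: C1, x1 ≥ 0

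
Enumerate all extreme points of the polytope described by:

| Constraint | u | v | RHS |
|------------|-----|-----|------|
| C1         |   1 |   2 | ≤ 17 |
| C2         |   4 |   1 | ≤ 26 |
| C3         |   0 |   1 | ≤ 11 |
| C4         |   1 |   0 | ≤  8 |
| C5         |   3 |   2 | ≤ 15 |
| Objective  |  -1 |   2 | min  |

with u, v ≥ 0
Each vertex is the intersection of two constraint boundaries that also satisfies all remaining constraints:
  u = 0 and v = 0 → (0, 0)
  3u + 2v = 15 and v = 0 → (5, 0)
  3u + 2v = 15 and u = 0 → (0, 7.5)

Vertices: (0, 0), (5, 0), (0, 7.5)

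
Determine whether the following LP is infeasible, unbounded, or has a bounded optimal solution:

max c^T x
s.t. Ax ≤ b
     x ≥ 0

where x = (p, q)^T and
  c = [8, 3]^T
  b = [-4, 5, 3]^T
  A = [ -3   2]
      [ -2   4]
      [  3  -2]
One constraint requires 3p - 2q ≤ 3, while the constraint -3p + 2q ≤ -4 is equivalent to 3p - 2q ≥ 4. Together they would need 4 ≤ 3p - 2q ≤ 3, which is impossible since 4 > 3. No point satisfies all constraints.

The feasible region is empty; the LP is infeasible.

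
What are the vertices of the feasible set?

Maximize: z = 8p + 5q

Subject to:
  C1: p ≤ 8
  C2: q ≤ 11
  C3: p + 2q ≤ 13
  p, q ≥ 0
Each vertex is the intersection of two constraint boundaries that also satisfies all remaining constraints:
  p = 0 and q = 0 → (0, 0)
  p = 8 and q = 0 → (8, 0)
  p = 8 and p + 2q = 13 → (8, 2.5)
  p + 2q = 13 and p = 0 → (0, 6.5)

Vertices: (0, 0), (8, 0), (8, 2.5), (0, 6.5)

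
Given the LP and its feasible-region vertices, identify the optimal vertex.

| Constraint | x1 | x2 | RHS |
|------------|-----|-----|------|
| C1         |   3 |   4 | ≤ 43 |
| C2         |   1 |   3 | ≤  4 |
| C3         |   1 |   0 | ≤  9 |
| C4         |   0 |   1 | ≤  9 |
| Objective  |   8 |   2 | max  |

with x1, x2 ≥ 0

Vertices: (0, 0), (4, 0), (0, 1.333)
(4, 0) with z = 32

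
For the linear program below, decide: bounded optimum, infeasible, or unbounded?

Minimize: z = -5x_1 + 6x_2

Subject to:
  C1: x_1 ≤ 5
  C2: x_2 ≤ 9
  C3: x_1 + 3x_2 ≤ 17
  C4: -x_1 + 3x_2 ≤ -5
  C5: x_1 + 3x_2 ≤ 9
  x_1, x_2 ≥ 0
The point (5, 0) satisfies every constraint, so the LP is feasible; the constraints give x_1 ≤ 5 and x_2 ≤ 9, which with x_1, x_2 ≥ 0 keep the feasible region inside a bounded box. A feasible, bounded LP attains a finite optimum at a vertex.

Evaluating z = -5x_1 + 6x_2 at each vertex:
  (5, 0): z = -25

Feasible with finite optimum z* = -25 at (5, 0).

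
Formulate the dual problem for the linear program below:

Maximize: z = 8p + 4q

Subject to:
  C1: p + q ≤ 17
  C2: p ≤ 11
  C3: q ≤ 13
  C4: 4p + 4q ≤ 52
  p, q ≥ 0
Minimize: z = 17y1 + 11y2 + 13y3 + 52y4

Subject to:
  C1: -y1 - y2 - 4y4 ≤ -8
  C2: -y1 - y3 - 4y4 ≤ -4
  y1, y2, y3, y4 ≥ 0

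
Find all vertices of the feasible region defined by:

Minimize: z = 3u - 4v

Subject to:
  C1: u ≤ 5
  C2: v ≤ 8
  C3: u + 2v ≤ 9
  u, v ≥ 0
Each vertex is the intersection of two constraint boundaries that also satisfies all remaining constraints:
  u = 0 and v = 0 → (0, 0)
  u = 5 and v = 0 → (5, 0)
  u = 5 and u + 2v = 9 → (5, 2)
  u + 2v = 9 and u = 0 → (0, 4.5)

Vertices: (0, 0), (5, 0), (5, 2), (0, 4.5)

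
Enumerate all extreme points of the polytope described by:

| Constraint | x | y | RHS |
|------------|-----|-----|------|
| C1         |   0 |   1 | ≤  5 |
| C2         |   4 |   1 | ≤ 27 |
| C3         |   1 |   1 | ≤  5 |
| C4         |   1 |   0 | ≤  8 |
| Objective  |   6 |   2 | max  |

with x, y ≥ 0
Each vertex is the intersection of two constraint boundaries that also satisfies all remaining constraints:
  x = 0 and y = 0 → (0, 0)
  x + y = 5 and y = 0 → (5, 0)
  y = 5 and x + y = 5 → (0, 5)

Vertices: (0, 0), (5, 0), (0, 5)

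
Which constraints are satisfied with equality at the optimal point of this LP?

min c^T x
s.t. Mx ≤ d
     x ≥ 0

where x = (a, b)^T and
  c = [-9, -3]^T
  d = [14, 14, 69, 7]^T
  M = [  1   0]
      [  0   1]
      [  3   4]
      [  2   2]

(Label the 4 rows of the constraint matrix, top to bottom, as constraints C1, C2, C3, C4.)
Optimal: a = 3.5, b = 0
Binding: C4, b ≥ 0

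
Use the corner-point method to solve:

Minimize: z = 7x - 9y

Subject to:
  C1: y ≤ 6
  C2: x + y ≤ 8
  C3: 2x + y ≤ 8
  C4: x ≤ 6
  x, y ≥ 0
Each vertex is the intersection of two constraint boundaries that also satisfies all remaining constraints:
  x = 0 and y = 0 → (0, 0)
  2x + y = 8 and y = 0 → (4, 0)
  y = 6 and 2x + y = 8 → (1, 6)
  y = 6 and x = 0 → (0, 6)

Evaluating z = 7x - 9y at each vertex:
  (0, 0): z = 0
  (4, 0): z = 28
  (1, 6): z = -47
  (0, 6): z = -54

The minimum is at (0, 6) with z = -54.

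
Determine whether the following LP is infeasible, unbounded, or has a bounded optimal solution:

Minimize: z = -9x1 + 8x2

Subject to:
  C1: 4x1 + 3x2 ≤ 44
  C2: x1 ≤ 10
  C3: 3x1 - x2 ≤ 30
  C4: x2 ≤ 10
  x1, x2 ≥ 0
The point (10, 0) satisfies every constraint, so the LP is feasible; the constraints give x1 ≤ 10 and x2 ≤ 10, which with x1, x2 ≥ 0 keep the feasible region inside a bounded box. A feasible, bounded LP attains a finite optimum at a vertex.

Evaluating z = -9x1 + 8x2 at each vertex:
  (0, 0): z = 0
  (10, 0): z = -90
  (10, 1.333): z = -79.33
  (3.5, 10): z = 48.5
  (0, 10): z = 80

Bounded optimum: z* = -90 at (10, 0).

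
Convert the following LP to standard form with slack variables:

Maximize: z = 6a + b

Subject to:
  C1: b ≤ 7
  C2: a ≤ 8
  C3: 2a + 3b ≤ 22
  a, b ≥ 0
max z = 6a + b

s.t.
  b + s1 = 7
  a + s2 = 8
  2a + 3b + s3 = 22
  a, b, s1, s2, s3 ≥ 0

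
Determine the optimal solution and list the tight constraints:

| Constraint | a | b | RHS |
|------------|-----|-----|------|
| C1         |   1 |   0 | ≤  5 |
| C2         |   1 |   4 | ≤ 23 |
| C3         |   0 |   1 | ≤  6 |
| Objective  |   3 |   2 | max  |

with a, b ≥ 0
Optimal: a = 5, b = 4.5
Slack at optimum:
  C1: slack = 0 (binding)
  C2: slack = 0 (binding)
  C3: slack = 1.5
  a ≥ 0: a = 5
  b ≥ 0: b = 4.5
Binding constraints: C1, C2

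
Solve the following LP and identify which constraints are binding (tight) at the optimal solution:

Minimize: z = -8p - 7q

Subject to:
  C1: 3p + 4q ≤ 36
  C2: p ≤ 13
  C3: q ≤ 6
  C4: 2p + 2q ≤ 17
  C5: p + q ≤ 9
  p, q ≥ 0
Optimal: p = 8.5, q = 0
Binding: C4, q ≥ 0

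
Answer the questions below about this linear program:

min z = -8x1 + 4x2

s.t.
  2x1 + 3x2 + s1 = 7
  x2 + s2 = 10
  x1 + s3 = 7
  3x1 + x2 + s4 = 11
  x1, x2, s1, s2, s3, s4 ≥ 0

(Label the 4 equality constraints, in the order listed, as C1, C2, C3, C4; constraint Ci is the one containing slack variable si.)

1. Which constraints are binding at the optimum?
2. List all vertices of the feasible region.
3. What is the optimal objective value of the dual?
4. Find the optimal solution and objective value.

1. C1, x2 ≥ 0
2. (0, 0), (3.5, 0), (0, 2.333)
3. -28 (by strong duality, equal to the primal optimum)
4. x1 = 3.5, x2 = 0, z = -28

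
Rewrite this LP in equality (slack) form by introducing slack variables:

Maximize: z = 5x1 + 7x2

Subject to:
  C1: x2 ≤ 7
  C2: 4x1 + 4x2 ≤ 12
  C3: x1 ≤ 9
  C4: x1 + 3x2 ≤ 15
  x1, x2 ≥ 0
max z = 5x1 + 7x2

s.t.
  x2 + s1 = 7
  4x1 + 4x2 + s2 = 12
  x1 + s3 = 9
  x1 + 3x2 + s4 = 15
  x1, x2, s1, s2, s3, s4 ≥ 0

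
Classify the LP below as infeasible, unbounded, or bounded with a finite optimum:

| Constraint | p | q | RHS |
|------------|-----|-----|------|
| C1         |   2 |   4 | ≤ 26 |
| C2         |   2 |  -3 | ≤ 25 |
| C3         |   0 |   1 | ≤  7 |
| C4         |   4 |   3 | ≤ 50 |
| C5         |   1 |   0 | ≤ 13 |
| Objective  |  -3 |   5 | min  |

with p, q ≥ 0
The point (12.5, 0) satisfies every constraint, so the LP is feasible; the constraints give p ≤ 13 and q ≤ 7, which with p, q ≥ 0 keep the feasible region inside a bounded box. A feasible, bounded LP attains a finite optimum at a vertex.

Evaluating z = -3p + 5q at each vertex:
  (0, 0): z = 0
  (12.5, 0): z = -37.5
  (12.2, 0.4): z = -34.6
  (0, 6.5): z = 32.5

Bounded optimum: z* = -37.5 at (12.5, 0).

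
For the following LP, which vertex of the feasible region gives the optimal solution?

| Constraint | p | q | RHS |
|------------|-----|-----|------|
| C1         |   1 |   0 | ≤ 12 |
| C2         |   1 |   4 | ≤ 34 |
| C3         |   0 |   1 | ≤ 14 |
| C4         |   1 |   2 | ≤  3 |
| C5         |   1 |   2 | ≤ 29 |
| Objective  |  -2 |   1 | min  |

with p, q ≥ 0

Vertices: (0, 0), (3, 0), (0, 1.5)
Evaluating z = -2p + q at each vertex:
  (0, 0): z = 0
  (3, 0): z = -6
  (0, 1.5): z = 1.5

The smallest value is z = -6, attained at (3, 0).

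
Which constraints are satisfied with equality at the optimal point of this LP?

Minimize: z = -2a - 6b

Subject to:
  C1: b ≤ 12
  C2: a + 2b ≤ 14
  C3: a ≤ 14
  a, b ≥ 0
Optimal: a = 0, b = 7
Binding: C2, a ≥ 0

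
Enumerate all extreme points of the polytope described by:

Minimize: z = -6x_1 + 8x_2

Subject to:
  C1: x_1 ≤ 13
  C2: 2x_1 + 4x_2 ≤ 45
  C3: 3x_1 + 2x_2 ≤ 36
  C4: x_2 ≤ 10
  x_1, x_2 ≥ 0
Each vertex is the intersection of two constraint boundaries that also satisfies all remaining constraints:
  x_1 = 0 and x_2 = 0 → (0, 0)
  3x_1 + 2x_2 = 36 and x_2 = 0 → (12, 0)
  2x_1 + 4x_2 = 45 and 3x_1 + 2x_2 = 36 → (6.75, 7.875)
  2x_1 + 4x_2 = 45 and x_2 = 10 → (2.5, 10)
  x_2 = 10 and x_1 = 0 → (0, 10)

Vertices: (0, 0), (12, 0), (6.75, 7.875), (2.5, 10), (0, 10)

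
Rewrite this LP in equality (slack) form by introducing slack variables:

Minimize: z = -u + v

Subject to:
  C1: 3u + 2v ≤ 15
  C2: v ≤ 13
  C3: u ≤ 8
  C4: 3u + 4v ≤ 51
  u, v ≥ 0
min z = -u + v

s.t.
  3u + 2v + s1 = 15
  v + s2 = 13
  u + s3 = 8
  3u + 4v + s4 = 51
  u, v, s1, s2, s3, s4 ≥ 0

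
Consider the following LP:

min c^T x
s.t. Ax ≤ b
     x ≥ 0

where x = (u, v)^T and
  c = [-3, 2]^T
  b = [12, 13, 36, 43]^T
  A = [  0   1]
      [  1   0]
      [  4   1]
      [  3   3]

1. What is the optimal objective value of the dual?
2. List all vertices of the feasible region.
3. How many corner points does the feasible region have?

1. -27 (by strong duality, equal to the primal optimum)
2. (0, 0), (9, 0), (7.222, 7.111), (2.333, 12), (0, 12)
3. 5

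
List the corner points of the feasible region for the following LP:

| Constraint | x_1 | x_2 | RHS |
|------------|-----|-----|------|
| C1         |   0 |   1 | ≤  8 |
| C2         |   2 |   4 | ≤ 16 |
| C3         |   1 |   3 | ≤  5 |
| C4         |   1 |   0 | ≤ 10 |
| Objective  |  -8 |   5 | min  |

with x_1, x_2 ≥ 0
Each vertex is the intersection of two constraint boundaries that also satisfies all remaining constraints:
  x_1 = 0 and x_2 = 0 → (0, 0)
  x_1 + 3x_2 = 5 and x_2 = 0 → (5, 0)
  x_1 + 3x_2 = 5 and x_1 = 0 → (0, 1.667)

Vertices: (0, 0), (5, 0), (0, 1.667)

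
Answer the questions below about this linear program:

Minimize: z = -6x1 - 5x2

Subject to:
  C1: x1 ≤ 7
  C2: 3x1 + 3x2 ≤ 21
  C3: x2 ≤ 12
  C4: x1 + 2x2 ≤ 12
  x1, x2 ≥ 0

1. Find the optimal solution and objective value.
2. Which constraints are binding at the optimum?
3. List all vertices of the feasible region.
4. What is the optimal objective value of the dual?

1. x1 = 7, x2 = 0, z = -42
2. C1, C2, x2 ≥ 0
3. (0, 0), (7, 0), (2, 5), (0, 6)
4. -42 (by strong duality, equal to the primal optimum)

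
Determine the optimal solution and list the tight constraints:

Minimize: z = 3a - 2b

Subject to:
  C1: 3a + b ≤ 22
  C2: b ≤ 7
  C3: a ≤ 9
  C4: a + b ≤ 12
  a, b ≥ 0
Optimal: a = 0, b = 7
Binding: C2, a ≥ 0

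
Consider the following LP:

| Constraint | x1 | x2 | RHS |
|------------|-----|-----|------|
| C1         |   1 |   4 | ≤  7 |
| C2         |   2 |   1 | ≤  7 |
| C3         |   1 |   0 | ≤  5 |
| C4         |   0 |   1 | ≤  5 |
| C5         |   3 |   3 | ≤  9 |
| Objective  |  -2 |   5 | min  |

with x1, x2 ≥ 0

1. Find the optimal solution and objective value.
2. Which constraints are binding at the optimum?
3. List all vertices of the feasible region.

1. x1 = 3, x2 = 0, z = -6
2. C5, x2 ≥ 0
3. (0, 0), (3, 0), (1.667, 1.333), (0, 1.75)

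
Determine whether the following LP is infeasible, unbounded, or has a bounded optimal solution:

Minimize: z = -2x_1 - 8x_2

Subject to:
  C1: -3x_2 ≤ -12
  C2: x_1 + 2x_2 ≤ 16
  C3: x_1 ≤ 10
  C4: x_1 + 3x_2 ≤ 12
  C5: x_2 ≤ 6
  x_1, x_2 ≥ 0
The point (0, 4) satisfies every constraint, so the LP is feasible; the constraints give x_1 ≤ 10 and x_2 ≤ 6, which with x_1, x_2 ≥ 0 keep the feasible region inside a bounded box. A feasible, bounded LP attains a finite optimum at a vertex.

The LP has an optimal solution: (0, 4) with z = -32.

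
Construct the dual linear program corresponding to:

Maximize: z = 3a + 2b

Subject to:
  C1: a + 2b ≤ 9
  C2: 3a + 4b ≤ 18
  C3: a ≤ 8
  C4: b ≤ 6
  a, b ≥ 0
Minimize: z = 9y1 + 18y2 + 8y3 + 6y4

Subject to:
  C1: -y1 - 3y2 - y3 ≤ -3
  C2: -2y1 - 4y2 - y4 ≤ -2
  y1, y2, y3, y4 ≥ 0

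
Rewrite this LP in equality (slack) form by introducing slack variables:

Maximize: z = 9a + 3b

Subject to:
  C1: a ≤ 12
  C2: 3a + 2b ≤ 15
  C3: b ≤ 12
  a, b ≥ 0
max z = 9a + 3b

s.t.
  a + s1 = 12
  3a + 2b + s2 = 15
  b + s3 = 12
  a, b, s1, s2, s3 ≥ 0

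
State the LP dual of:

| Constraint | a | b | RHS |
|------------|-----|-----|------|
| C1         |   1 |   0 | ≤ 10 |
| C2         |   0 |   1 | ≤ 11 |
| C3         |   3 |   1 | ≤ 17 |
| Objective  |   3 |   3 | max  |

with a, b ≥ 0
Minimize: z = 10y1 + 11y2 + 17y3

Subject to:
  C1: -y1 - 3y3 ≤ -3
  C2: -y2 - y3 ≤ -3
  y1, y2, y3 ≥ 0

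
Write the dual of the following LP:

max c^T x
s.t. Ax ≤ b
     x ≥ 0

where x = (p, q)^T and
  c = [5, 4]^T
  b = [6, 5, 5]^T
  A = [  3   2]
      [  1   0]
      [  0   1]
Minimize: z = 6y1 + 5y2 + 5y3

Subject to:
  C1: -3y1 - y2 ≤ -5
  C2: -2y1 - y3 ≤ -4
  y1, y2, y3 ≥ 0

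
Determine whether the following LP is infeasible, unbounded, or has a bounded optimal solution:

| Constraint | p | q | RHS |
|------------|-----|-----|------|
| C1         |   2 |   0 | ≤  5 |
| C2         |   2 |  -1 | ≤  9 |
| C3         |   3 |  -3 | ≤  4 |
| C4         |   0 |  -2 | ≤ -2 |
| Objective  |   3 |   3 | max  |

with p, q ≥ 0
Feasible point: (0, 1) satisfies every constraint, so the LP is feasible.
Direction d = (0, 1): for each constraint row a, a·d ≤ 0 —
  (2)(0) + (0)(1) = 0 ≤ 0
  (2)(0) + (-1)(1) = -1 ≤ 0
  (3)(0) + (-3)(1) = -3 ≤ 0
  (0)(0) + (-2)(1) = -2 ≤ 0
and d ≥ 0, so (0, 1) + t·d stays feasible for every t ≥ 0. Along this ray z = 3p + 3q changes by 3 per unit t, so z → +∞.

The LP is unbounded; z can be made arbitrarily large.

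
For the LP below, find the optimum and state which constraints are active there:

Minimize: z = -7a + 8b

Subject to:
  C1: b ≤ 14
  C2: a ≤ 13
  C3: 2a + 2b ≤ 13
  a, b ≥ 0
Optimal: a = 6.5, b = 0
Binding: C3, b ≥ 0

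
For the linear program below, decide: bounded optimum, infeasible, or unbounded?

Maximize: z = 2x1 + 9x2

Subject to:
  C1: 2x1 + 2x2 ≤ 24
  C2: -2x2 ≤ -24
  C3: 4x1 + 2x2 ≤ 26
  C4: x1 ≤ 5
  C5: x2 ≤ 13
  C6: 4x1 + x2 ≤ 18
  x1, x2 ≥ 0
The point (0, 12) satisfies every constraint, so the LP is feasible; the constraints give x1 ≤ 5 and x2 ≤ 13, which with x1, x2 ≥ 0 keep the feasible region inside a bounded box. A feasible, bounded LP attains a finite optimum at a vertex.

Evaluating z = 2x1 + 9x2 at each vertex:
  (0, 12): z = 108

Feasible with finite optimum z* = 108 at (0, 12).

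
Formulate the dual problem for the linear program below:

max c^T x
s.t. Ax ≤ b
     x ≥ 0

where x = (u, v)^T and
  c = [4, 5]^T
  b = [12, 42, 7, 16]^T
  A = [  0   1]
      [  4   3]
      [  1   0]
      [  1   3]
Minimize: z = 12y1 + 42y2 + 7y3 + 16y4

Subject to:
  C1: -4y2 - y3 - y4 ≤ -4
  C2: -y1 - 3y2 - 3y4 ≤ -5
  y1, y2, y3, y4 ≥ 0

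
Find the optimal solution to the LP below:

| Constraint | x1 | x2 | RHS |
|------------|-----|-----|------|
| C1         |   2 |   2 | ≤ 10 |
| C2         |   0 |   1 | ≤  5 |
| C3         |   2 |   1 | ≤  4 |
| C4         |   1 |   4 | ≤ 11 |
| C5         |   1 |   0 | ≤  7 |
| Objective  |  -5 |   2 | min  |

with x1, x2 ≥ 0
x1 = 2, x2 = 0, z = -10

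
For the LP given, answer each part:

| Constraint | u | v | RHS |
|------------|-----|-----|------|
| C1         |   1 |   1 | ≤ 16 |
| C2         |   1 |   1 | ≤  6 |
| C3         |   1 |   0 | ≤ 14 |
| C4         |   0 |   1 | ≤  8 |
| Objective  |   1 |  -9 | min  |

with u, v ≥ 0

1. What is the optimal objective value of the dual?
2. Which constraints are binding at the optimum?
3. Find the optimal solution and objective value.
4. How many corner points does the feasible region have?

1. -54 (by strong duality, equal to the primal optimum)
2. C2, u ≥ 0
3. u = 0, v = 6, z = -54
4. 3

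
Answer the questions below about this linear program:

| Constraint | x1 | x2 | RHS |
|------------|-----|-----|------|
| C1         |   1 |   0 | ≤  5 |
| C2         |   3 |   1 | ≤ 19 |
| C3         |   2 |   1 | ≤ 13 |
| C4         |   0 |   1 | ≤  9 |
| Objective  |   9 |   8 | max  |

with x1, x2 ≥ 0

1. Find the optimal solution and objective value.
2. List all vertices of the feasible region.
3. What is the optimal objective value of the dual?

1. x1 = 2, x2 = 9, z = 90
2. (0, 0), (5, 0), (5, 3), (2, 9), (0, 9)
3. 90 (by strong duality, equal to the primal optimum)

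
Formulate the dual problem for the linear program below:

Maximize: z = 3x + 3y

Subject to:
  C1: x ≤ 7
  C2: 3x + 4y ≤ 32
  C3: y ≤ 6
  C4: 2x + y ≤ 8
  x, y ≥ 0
Minimize: z = 7y1 + 32y2 + 6y3 + 8y4

Subject to:
  C1: -y1 - 3y2 - 2y4 ≤ -3
  C2: -4y2 - y3 - y4 ≤ -3
  y1, y2, y3, y4 ≥ 0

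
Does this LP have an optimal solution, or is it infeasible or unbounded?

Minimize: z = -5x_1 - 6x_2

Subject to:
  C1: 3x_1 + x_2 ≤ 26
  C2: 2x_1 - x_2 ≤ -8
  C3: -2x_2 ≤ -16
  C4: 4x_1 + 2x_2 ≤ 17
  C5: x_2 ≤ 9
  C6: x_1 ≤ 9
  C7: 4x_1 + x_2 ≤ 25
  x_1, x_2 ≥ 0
The point (0, 8.5) satisfies every constraint, so the LP is feasible; the constraints give x_1 ≤ 9 and x_2 ≤ 9, which with x_1, x_2 ≥ 0 keep the feasible region inside a bounded box. A feasible, bounded LP attains a finite optimum at a vertex.

Evaluating z = -5x_1 - 6x_2 at each vertex:
  (0, 8): z = -48
  (0.125, 8.25): z = -50.12
  (0, 8.5): z = -51

Bounded optimum: z* = -51 at (0, 8.5).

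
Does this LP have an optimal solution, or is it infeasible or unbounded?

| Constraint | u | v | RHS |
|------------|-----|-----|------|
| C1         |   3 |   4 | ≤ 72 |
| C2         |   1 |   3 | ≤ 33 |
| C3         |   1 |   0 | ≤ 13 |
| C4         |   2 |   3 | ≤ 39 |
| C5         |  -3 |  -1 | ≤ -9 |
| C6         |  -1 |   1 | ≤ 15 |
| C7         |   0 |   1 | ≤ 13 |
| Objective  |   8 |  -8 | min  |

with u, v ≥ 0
The point (0, 11) satisfies every constraint, so the LP is feasible; the constraints give u ≤ 13 and v ≤ 13, which with u, v ≥ 0 keep the feasible region inside a bounded box. A feasible, bounded LP attains a finite optimum at a vertex.

Evaluating z = 8u - 8v at each vertex:
  (3, 0): z = 24
  (13, 0): z = 104
  (13, 4.333): z = 69.33
  (6, 9): z = -24
  (0, 11): z = -88
  (0, 9): z = -72

Feasible with finite optimum z* = -88 at (0, 11).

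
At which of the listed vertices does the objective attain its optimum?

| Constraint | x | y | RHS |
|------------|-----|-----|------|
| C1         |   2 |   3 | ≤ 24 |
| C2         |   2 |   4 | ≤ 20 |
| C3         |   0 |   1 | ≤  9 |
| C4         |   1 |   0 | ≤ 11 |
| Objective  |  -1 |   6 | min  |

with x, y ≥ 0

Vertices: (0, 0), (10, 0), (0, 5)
(10, 0) with z = -10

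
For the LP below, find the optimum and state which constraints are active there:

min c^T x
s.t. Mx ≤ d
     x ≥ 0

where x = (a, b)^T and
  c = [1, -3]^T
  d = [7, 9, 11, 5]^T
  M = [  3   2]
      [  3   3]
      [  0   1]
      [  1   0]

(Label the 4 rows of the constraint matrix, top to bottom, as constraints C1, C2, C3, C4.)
Optimal: a = 0, b = 3
Binding: C2, a ≥ 0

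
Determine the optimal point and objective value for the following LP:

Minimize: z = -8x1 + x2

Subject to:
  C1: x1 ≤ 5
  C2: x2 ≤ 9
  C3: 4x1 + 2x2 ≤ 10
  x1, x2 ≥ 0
Each vertex is the intersection of two constraint boundaries that also satisfies all remaining constraints:
  x1 = 0 and x2 = 0 → (0, 0)
  4x1 + 2x2 = 10 and x2 = 0 → (2.5, 0)
  4x1 + 2x2 = 10 and x1 = 0 → (0, 5)

Evaluating z = -8x1 + x2 at each vertex:
  (0, 0): z = 0
  (2.5, 0): z = -20
  (0, 5): z = 5

The minimum is at (2.5, 0) with z = -20.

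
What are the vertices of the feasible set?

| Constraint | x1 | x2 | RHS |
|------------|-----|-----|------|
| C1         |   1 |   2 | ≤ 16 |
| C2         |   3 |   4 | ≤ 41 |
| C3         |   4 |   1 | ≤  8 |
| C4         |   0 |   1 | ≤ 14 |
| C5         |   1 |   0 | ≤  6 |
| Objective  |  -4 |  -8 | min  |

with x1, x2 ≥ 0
Each vertex is the intersection of two constraint boundaries that also satisfies all remaining constraints:
  x1 = 0 and x2 = 0 → (0, 0)
  4x1 + x2 = 8 and x2 = 0 → (2, 0)
  x1 + 2x2 = 16 and 4x1 + x2 = 8 → (0, 8)

Vertices: (0, 0), (2, 0), (0, 8)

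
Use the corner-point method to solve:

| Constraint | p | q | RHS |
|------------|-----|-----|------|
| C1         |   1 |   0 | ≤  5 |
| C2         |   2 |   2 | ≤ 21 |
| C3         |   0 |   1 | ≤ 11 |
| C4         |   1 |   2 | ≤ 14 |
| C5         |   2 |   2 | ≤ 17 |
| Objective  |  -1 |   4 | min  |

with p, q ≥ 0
p = 5, q = 0, z = -5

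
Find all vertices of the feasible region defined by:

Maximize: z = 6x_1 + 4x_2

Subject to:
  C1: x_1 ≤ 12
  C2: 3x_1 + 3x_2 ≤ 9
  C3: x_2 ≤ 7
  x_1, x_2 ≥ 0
Each vertex is the intersection of two constraint boundaries that also satisfies all remaining constraints:
  x_1 = 0 and x_2 = 0 → (0, 0)
  3x_1 + 3x_2 = 9 and x_2 = 0 → (3, 0)
  3x_1 + 3x_2 = 9 and x_1 = 0 → (0, 3)

Vertices: (0, 0), (3, 0), (0, 3)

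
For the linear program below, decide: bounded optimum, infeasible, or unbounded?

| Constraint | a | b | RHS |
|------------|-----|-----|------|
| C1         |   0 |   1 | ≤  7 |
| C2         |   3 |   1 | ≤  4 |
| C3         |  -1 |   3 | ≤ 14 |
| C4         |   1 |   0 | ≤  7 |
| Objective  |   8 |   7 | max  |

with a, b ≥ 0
The point (0, 4) satisfies every constraint, so the LP is feasible; the constraints give a ≤ 7 and b ≤ 7, which with a, b ≥ 0 keep the feasible region inside a bounded box. A feasible, bounded LP attains a finite optimum at a vertex.

Evaluating z = 8a + 7b at each vertex:
  (0, 0): z = 0
  (1.333, 0): z = 10.67
  (0, 4): z = 28

The LP has an optimal solution: (0, 4) with z = 28.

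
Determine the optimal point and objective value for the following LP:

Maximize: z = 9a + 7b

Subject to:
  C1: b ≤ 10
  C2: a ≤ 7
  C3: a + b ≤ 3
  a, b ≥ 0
Each vertex is the intersection of two constraint boundaries that also satisfies all remaining constraints:
  a = 0 and b = 0 → (0, 0)
  a + b = 3 and b = 0 → (3, 0)
  a + b = 3 and a = 0 → (0, 3)

Evaluating z = 9a + 7b at each vertex:
  (0, 0): z = 0
  (3, 0): z = 27
  (0, 3): z = 21

The maximum is at (3, 0) with z = 27.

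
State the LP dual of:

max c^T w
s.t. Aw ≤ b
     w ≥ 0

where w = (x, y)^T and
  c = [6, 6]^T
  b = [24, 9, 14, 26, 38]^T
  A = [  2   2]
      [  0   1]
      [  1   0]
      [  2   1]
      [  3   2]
Minimize: z = 24y1 + 9y2 + 14y3 + 26y4 + 38y5

Subject to:
  C1: -2y1 - y3 - 2y4 - 3y5 ≤ -6
  C2: -2y1 - y2 - y4 - 2y5 ≤ -6
  y1, y2, y3, y4, y5 ≥ 0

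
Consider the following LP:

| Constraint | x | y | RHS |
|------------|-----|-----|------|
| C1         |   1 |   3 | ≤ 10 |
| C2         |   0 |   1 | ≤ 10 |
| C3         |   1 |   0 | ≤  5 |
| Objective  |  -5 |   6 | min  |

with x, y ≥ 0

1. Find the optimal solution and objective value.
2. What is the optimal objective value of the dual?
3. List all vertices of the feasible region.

1. x = 5, y = 0, z = -25
2. -25 (by strong duality, equal to the primal optimum)
3. (0, 0), (5, 0), (5, 1.667), (0, 3.333)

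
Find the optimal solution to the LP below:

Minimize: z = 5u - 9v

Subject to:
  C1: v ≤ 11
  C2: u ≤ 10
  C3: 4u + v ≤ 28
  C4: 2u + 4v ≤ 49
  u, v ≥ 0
u = 0, v = 11, z = -99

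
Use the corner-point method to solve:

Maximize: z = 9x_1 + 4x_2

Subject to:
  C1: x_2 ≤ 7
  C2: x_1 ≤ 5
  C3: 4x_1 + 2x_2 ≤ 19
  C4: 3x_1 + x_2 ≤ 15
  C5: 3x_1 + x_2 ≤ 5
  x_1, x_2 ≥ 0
x_1 = 0, x_2 = 5, z = 20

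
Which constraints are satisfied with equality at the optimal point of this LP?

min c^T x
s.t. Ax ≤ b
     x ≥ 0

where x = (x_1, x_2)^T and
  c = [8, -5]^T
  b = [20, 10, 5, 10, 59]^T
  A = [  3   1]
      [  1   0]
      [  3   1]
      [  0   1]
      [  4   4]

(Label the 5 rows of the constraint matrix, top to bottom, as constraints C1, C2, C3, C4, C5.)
Optimal: x_1 = 0, x_2 = 5
Slack at optimum:
  C1: slack = 15
  C2: slack = 10
  C3: slack = 0 (binding)
  C4: slack = 5
  C5: slack = 39
  x_1 ≥ 0: x_1 = 0 (binding)
  x_2 ≥ 0: x_2 = 5
Binding constraints: C3, x_1 ≥ 0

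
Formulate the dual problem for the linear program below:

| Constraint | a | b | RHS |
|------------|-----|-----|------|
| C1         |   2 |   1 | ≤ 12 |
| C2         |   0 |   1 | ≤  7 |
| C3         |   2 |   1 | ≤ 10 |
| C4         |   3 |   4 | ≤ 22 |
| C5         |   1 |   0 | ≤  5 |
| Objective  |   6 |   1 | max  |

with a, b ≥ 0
Minimize: z = 12y1 + 7y2 + 10y3 + 22y4 + 5y5

Subject to:
  C1: -2y1 - 2y3 - 3y4 - y5 ≤ -6
  C2: -y1 - y2 - y3 - 4y4 ≤ -1
  y1, y2, y3, y4, y5 ≥ 0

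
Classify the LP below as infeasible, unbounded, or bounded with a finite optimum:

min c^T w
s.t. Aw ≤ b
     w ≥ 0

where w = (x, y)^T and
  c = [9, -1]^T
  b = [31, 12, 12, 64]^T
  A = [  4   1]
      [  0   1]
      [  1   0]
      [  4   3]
The point (0, 12) satisfies every constraint, so the LP is feasible; the constraints give x ≤ 12 and y ≤ 12, which with x, y ≥ 0 keep the feasible region inside a bounded box. A feasible, bounded LP attains a finite optimum at a vertex.

Evaluating z = 9x - y at each vertex:
  (0, 0): z = 0
  (7.75, 0): z = 69.75
  (4.75, 12): z = 30.75
  (0, 12): z = -12

Feasible with finite optimum z* = -12 at (0, 12).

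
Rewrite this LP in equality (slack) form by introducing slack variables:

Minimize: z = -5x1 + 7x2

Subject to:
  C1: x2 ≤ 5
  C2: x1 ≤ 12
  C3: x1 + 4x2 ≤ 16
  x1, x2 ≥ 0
min z = -5x1 + 7x2

s.t.
  x2 + s1 = 5
  x1 + s2 = 12
  x1 + 4x2 + s3 = 16
  x1, x2, s1, s2, s3 ≥ 0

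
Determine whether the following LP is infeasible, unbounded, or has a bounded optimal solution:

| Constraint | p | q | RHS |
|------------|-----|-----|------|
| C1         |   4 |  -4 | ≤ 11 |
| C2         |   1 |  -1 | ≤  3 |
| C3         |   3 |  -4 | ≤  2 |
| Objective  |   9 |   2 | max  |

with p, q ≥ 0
Feasible point: (0, 0) satisfies every constraint, so the LP is feasible.
Direction d = (0, 1): for each constraint row a, a·d ≤ 0 —
  (4)(0) + (-4)(1) = -4 ≤ 0
  (1)(0) + (-1)(1) = -1 ≤ 0
  (3)(0) + (-4)(1) = -4 ≤ 0
and d ≥ 0, so (0, 0) + t·d stays feasible for every t ≥ 0. Along this ray z = 9p + 2q changes by 2 per unit t, so z → +∞.

Unbounded: there is a feasible ray along which z → +∞.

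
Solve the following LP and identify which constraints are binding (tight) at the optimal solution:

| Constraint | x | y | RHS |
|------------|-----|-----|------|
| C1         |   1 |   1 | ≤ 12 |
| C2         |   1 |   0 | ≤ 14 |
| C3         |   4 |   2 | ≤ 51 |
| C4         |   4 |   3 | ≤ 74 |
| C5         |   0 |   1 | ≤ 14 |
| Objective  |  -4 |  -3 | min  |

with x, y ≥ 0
Optimal: x = 12, y = 0
Binding: C1, y ≥ 0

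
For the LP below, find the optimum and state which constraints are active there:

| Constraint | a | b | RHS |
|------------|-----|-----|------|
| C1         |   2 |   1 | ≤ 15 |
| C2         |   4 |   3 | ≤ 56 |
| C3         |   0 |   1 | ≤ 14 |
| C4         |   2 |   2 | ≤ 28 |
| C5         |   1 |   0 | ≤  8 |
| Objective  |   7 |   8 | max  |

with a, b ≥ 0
Optimal: a = 0, b = 14
Binding: C3, C4, a ≥ 0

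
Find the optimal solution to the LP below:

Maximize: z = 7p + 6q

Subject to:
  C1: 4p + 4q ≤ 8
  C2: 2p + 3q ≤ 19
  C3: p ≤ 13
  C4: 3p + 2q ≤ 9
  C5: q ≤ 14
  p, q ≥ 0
p = 2, q = 0, z = 14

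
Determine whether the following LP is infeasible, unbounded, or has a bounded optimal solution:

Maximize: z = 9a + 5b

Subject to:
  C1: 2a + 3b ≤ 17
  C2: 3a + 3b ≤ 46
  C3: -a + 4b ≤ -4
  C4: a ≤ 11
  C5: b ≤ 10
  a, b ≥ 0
The point (8.5, 0) satisfies every constraint, so the LP is feasible; the constraints give a ≤ 11 and b ≤ 10, which with a, b ≥ 0 keep the feasible region inside a bounded box. A feasible, bounded LP attains a finite optimum at a vertex.

Evaluating z = 9a + 5b at each vertex:
  (4, 0): z = 36
  (8.5, 0): z = 76.5
  (7.273, 0.8182): z = 69.55

Feasible with finite optimum z* = 76.5 at (8.5, 0).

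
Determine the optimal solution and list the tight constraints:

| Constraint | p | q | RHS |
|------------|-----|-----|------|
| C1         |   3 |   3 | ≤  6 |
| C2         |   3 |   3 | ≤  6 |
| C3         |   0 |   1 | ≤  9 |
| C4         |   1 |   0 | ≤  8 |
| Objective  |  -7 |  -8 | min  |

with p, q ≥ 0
Optimal: p = 0, q = 2
Slack at optimum:
  C1: slack = 0 (binding)
  C2: slack = 0 (binding)
  C3: slack = 7
  C4: slack = 8
  p ≥ 0: p = 0 (binding)
  q ≥ 0: q = 2
Binding constraints: C1, C2, p ≥ 0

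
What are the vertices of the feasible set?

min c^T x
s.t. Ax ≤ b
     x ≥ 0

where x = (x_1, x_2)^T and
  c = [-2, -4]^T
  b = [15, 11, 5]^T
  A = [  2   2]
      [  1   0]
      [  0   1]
Each vertex is the intersection of two constraint boundaries that also satisfies all remaining constraints:
  x_1 = 0 and x_2 = 0 → (0, 0)
  2x_1 + 2x_2 = 15 and x_2 = 0 → (7.5, 0)
  2x_1 + 2x_2 = 15 and x_2 = 5 → (2.5, 5)
  x_2 = 5 and x_1 = 0 → (0, 5)

Vertices: (0, 0), (7.5, 0), (2.5, 5), (0, 5)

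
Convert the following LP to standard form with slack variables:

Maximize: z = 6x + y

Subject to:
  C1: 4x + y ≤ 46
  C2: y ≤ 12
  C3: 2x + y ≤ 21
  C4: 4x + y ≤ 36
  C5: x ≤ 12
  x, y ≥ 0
max z = 6x + y

s.t.
  4x + y + s1 = 46
  y + s2 = 12
  2x + y + s3 = 21
  4x + y + s4 = 36
  x + s5 = 12
  x, y, s1, s2, s3, s4, s5 ≥ 0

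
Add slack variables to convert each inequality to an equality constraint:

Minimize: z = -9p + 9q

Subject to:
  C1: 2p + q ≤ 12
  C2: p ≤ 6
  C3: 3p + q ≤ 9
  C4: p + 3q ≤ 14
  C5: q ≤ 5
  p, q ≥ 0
min z = -9p + 9q

s.t.
  2p + q + s1 = 12
  p + s2 = 6
  3p + q + s3 = 9
  p + 3q + s4 = 14
  q + s5 = 5
  p, q, s1, s2, s3, s4, s5 ≥ 0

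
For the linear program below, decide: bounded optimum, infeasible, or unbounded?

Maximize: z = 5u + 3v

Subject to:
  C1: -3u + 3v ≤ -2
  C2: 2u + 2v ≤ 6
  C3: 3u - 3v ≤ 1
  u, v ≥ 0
C3 requires 3u - 3v ≤ 1, while C1 (-3u + 3v ≤ -2) is equivalent to 3u - 3v ≥ 2. Together they would need 2 ≤ 3u - 3v ≤ 1, which is impossible since 2 > 1. No point satisfies all constraints.

The feasible region is empty; the LP is infeasible.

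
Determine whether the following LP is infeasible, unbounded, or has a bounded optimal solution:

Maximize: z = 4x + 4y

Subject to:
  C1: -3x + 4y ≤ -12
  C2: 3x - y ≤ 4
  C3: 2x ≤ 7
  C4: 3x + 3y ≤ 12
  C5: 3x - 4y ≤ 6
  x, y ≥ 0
C5 requires 3x - 4y ≤ 6, while C1 (-3x + 4y ≤ -12) is equivalent to 3x - 4y ≥ 12. Together they would need 12 ≤ 3x - 4y ≤ 6, which is impossible since 12 > 6. No point satisfies all constraints.

The feasible region is empty; the LP is infeasible.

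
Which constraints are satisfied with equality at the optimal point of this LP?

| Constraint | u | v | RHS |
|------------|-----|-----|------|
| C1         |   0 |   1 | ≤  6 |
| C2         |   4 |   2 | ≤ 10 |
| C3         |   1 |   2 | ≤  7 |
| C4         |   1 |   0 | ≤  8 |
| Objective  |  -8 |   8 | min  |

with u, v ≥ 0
Optimal: u = 2.5, v = 0
Slack at optimum:
  C1: slack = 6
  C2: slack = 0 (binding)
  C3: slack = 4.5
  C4: slack = 5.5
  u ≥ 0: u = 2.5
  v ≥ 0: v = 0 (binding)
Binding constraints: C2, v ≥ 0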